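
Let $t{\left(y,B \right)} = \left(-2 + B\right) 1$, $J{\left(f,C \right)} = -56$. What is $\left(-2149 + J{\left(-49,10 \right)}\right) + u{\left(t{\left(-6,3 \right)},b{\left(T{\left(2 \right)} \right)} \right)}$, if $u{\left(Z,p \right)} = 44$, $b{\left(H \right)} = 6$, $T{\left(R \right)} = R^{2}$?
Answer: $-2161$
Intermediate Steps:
$t{\left(y,B \right)} = -2 + B$
$\left(-2149 + J{\left(-49,10 \right)}\right) + u{\left(t{\left(-6,3 \right)},b{\left(T{\left(2 \right)} \right)} \right)} = \left(-2149 - 56\right) + 44 = -2205 + 44 = -2161$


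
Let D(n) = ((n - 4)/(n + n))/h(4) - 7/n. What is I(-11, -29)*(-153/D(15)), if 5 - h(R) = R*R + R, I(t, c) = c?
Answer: -117450/13 ≈ -9034.6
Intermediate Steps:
h(R) = 5 - R - R² (h(R) = 5 - (R*R + R) = 5 - (R² + R) = 5 - (R + R²) = 5 + (-R - R²) = 5 - R - R²)
D(n) = -7/n - (-4 + n)/(30*n) (D(n) = ((n - 4)/(n + n))/(5 - 1*4 - 1*4²) - 7/n = ((-4 + n)/((2*n)))/(5 - 4 - 1*16) - 7/n = ((-4 + n)*(1/(2*n)))/(5 - 4 - 16) - 7/n = ((-4 + n)/(2*n))/(-15) - 7/n = ((-4 + n)/(2*n))*(-1/15) - 7/n = -(-4 + n)/(30*n) - 7/n = -7/n - (-4 + n)/(30*n))
I(-11, -29)*(-153/D(15)) = -(-4437)/((1/30)*(-206 - 1*15)/15) = -(-4437)/((1/30)*(1/15)*(-206 - 15)) = -(-4437)/((1/30)*(1/15)*(-221)) = -(-4437)/(-221/450) = -(-4437)*(-450)/221 = -29*4050/13 = -117450/13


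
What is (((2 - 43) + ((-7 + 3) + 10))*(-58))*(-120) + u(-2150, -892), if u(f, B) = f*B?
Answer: 1674200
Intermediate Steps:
u(f, B) = B*f
(((2 - 43) + ((-7 + 3) + 10))*(-58))*(-120) + u(-2150, -892) = (((2 - 43) + ((-7 + 3) + 10))*(-58))*(-120) - 892*(-2150) = ((-41 + (-4 + 10))*(-58))*(-120) + 1917800 = ((-41 + 6)*(-58))*(-120) + 1917800 = -35*(-58)*(-120) + 1917800 = 2030*(-120) + 1917800 = -243600 + 1917800 = 1674200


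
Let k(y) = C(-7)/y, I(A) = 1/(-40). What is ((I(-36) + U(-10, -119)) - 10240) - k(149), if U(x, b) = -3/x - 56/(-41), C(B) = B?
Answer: -2501833961/244360 ≈ -10238.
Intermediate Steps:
I(A) = -1/40
U(x, b) = 56/41 - 3/x (U(x, b) = -3/x - 56*(-1/41) = -3/x + 56/41 = 56/41 - 3/x)
k(y) = -7/y
((I(-36) + U(-10, -119)) - 10240) - k(149) = ((-1/40 + (56/41 - 3/(-10))) - 10240) - (-7)/149 = ((-1/40 + (56/41 - 3*(-1/10))) - 10240) - (-7)/149 = ((-1/40 + (56/41 + 3/10)) - 10240) - 1*(-7/149) = ((-1/40 + 683/410) - 10240) + 7/149 = (2691/1640 - 10240) + 7/149 = -16790909/1640 + 7/149 = -2501833961/244360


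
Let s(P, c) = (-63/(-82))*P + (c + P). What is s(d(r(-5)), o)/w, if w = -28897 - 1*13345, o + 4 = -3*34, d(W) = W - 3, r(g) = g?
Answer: 2463/865961 ≈ 0.0028442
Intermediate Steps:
d(W) = -3 + W
o = -106 (o = -4 - 3*34 = -4 - 102 = -106)
s(P, c) = c + 145*P/82 (s(P, c) = (-63*(-1/82))*P + (P + c) = 63*P/82 + (P + c) = c + 145*P/82)
w = -42242 (w = -28897 - 13345 = -42242)
s(d(r(-5)), o)/w = (-106 + 145*(-3 - 5)/82)/(-42242) = (-106 + (145/82)*(-8))*(-1/42242) = (-106 - 580/41)*(-1/42242) = -4926/41*(-1/42242) = 2463/865961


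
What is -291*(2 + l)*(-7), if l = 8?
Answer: 20370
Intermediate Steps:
-291*(2 + l)*(-7) = -291*(2 + 8)*(-7) = -2910*(-7) = -291*(-70) = 20370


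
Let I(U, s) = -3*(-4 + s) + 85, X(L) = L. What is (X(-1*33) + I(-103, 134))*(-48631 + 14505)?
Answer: 11534588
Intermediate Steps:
I(U, s) = 97 - 3*s (I(U, s) = (12 - 3*s) + 85 = 97 - 3*s)
(X(-1*33) + I(-103, 134))*(-48631 + 14505) = (-1*33 + (97 - 3*134))*(-48631 + 14505) = (-33 + (97 - 402))*(-34126) = (-33 - 305)*(-34126) = -338*(-34126) = 11534588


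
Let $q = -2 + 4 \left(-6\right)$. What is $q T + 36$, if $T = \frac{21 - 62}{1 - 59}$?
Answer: $\frac{511}{29} \approx 17.621$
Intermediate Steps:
$T = \frac{41}{58}$ ($T = - \frac{41}{-58} = \left(-41\right) \left(- \frac{1}{58}\right) = \frac{41}{58} \approx 0.7069$)
$q = -26$ ($q = -2 - 24 = -26$)
$q T + 36 = \left(-26\right) \frac{41}{58} + 36 = - \frac{533}{29} + 36 = \frac{511}{29}$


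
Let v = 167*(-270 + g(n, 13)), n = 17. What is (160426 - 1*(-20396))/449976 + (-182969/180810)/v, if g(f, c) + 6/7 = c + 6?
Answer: 114601212690017/285168331336140 ≈ 0.40187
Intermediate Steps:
g(f, c) = 36/7 + c (g(f, c) = -6/7 + (c + 6) = -6/7 + (6 + c) = 36/7 + c)
v = -294421/7 (v = 167*(-270 + (36/7 + 13)) = 167*(-270 + 127/7) = 167*(-1763/7) = -294421/7 ≈ -42060.)
(160426 - 1*(-20396))/449976 + (-182969/180810)/v = (160426 - 1*(-20396))/449976 + (-182969/180810)/(-294421/7) = (160426 + 20396)*(1/449976) - 182969*1/180810*(-7/294421) = 180822*(1/449976) - 182969/180810*(-7/294421) = 30137/74996 + 182969/7604894430 = 114601212690017/285168331336140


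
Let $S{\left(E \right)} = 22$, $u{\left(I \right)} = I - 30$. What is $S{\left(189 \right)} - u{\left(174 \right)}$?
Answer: $-122$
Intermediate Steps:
$u{\left(I \right)} = -30 + I$
$S{\left(189 \right)} - u{\left(174 \right)} = 22 - \left(-30 + 174\right) = 22 - 144 = -122$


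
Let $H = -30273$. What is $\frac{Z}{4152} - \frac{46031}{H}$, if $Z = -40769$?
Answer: $- \frac{347693075}{41897832} \approx -8.2986$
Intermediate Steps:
$\frac{Z}{4152} - \frac{46031}{H} = - \frac{40769}{4152} - \frac{46031}{-30273} = \left(-40769\right) \frac{1}{4152} - - \frac{46031}{30273} = - \frac{40769}{4152} + \frac{46031}{30273} = - \frac{347693075}{41897832}$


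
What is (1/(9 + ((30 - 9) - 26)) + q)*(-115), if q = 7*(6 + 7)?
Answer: -41975/4 ≈ -10494.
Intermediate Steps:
q = 91 (q = 7*13 = 91)
(1/(9 + ((30 - 9) - 26)) + q)*(-115) = (1/(9 + ((30 - 9) - 26)) + 91)*(-115) = (1/(9 + (21 - 26)) + 91)*(-115) = (1/(9 - 5) + 91)*(-115) = (1/4 + 91)*(-115) = (¼ + 91)*(-115) = (365/4)*(-115) = -41975/4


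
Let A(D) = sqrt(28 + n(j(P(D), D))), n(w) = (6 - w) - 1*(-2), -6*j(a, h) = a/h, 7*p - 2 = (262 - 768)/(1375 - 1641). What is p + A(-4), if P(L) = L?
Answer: 519/931 + sqrt(1302)/6 ≈ 6.5713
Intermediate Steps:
p = 519/931 (p = 2/7 + ((262 - 768)/(1375 - 1641))/7 = 2/7 + (-506/(-266))/7 = 2/7 + (-506*(-1/266))/7 = 2/7 + (1/7)*(253/133) = 2/7 + 253/931 = 519/931 ≈ 0.55746)
j(a, h) = -a/(6*h)
n(w) = 8 - w (n(w) = (6 - w) + 2 = 8 - w)
A(D) = sqrt(1302)/6 (A(D) = sqrt(28 + (8 - (-1)*D/(6*D))) = sqrt(28 + (8 - 1*(-1/6))) = sqrt(28 + (8 + 1/6)) = sqrt(28 + 49/6) = sqrt(217/6) = sqrt(1302)/6)
p + A(-4) = 519/931 + sqrt(1302)/6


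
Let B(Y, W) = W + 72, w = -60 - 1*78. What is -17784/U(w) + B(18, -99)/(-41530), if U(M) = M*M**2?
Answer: 11243437/1515886530 ≈ 0.0074171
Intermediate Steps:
w = -138 (w = -60 - 78 = -138)
U(M) = M**3
B(Y, W) = 72 + W
-17784/U(w) + B(18, -99)/(-41530) = -17784/((-138)**3) + (72 - 99)/(-41530) = -17784/(-2628072) - 27*(-1/41530) = -17784*(-1/2628072) + 27/41530 = 247/36501 + 27/41530 = 11243437/1515886530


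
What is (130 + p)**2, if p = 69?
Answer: 39601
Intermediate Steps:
(130 + p)**2 = (130 + 69)**2 = 199**2 = 39601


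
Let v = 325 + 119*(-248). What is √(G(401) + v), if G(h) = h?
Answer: I*√28786 ≈ 169.66*I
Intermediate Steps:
v = -29187 (v = 325 - 29512 = -29187)
√(G(401) + v) = √(401 - 29187) = √(-28786) = I*√28786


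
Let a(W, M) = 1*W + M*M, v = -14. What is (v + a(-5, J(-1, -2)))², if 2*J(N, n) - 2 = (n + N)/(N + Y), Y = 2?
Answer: 5625/16 ≈ 351.56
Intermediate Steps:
J(N, n) = 1 + (N + n)/(2*(2 + N)) (J(N, n) = 1 + ((n + N)/(N + 2))/2 = 1 + ((N + n)/(2 + N))/2 = 1 + (N + n)/(2*(2 + N)))
a(W, M) = W + M²
(v + a(-5, J(-1, -2)))² = (-14 + (-5 + ((4 - 2 + 3*(-1))/(2*(2 - 1)))²))² = (-14 + (-5 + ((½)*(4 - 2 - 3)/1)²))² = (-14 + (-5 + ((½)*1*(-1))²))² = (-14 + (-5 + (-½)²))² = (-14 + (-5 + ¼))² = (-14 - 19/4)² = (-75/4)² = 5625/16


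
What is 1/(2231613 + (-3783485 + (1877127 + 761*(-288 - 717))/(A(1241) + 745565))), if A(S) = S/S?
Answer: -124261/192836981205 ≈ -6.4438e-7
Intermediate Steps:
A(S) = 1
1/(2231613 + (-3783485 + (1877127 + 761*(-288 - 717))/(A(1241) + 745565))) = 1/(2231613 + (-3783485 + (1877127 + 761*(-288 - 717))/(1 + 745565))) = 1/(2231613 + (-3783485 + (1877127 + 761*(-1005))/745566)) = 1/(2231613 + (-3783485 + (1877127 - 764805)*(1/745566))) = 1/(2231613 + (-3783485 + 1112322*(1/745566))) = 1/(2231613 + (-3783485 + 185387/124261)) = 1/(2231613 - 470139444198/124261) = 1/(-192836981205/124261) = -124261/192836981205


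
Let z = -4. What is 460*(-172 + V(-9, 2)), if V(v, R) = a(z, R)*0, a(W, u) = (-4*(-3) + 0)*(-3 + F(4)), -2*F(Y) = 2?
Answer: -79120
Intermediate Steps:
F(Y) = -1 (F(Y) = -½*2 = -1)
a(W, u) = -48 (a(W, u) = (-4*(-3) + 0)*(-3 - 1) = (12 + 0)*(-4) = 12*(-4) = -48)
V(v, R) = 0 (V(v, R) = -48*0 = 0)
460*(-172 + V(-9, 2)) = 460*(-172 + 0) = 460*(-172) = -79120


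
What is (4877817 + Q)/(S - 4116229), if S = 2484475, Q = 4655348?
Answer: -9533165/1631754 ≈ -5.8423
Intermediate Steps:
(4877817 + Q)/(S - 4116229) = (4877817 + 4655348)/(2484475 - 4116229) = 9533165/(-1631754) = 9533165*(-1/1631754) = -9533165/1631754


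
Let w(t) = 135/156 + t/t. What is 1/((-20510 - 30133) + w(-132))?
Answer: -52/2633339 ≈ -1.9747e-5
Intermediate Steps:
w(t) = 97/52 (w(t) = 135*(1/156) + 1 = 45/52 + 1 = 97/52)
1/((-20510 - 30133) + w(-132)) = 1/((-20510 - 30133) + 97/52) = 1/(-50643 + 97/52) = 1/(-2633339/52) = -52/2633339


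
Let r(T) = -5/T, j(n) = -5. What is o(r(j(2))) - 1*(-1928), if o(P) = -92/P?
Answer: 1836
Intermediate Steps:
o(r(j(2))) - 1*(-1928) = -92/((-5/(-5))) - 1*(-1928) = -92/((-5*(-1/5))) + 1928 = -92/1 + 1928 = -92*1 + 1928 = -92 + 1928 = 1836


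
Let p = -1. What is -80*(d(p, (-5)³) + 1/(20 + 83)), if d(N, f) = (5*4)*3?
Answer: -494480/103 ≈ -4800.8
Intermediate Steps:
d(N, f) = 60 (d(N, f) = 20*3 = 60)
-80*(d(p, (-5)³) + 1/(20 + 83)) = -80*(60 + 1/(20 + 83)) = -80*(60 + 1/103) = -80*6181/103 = -494480/103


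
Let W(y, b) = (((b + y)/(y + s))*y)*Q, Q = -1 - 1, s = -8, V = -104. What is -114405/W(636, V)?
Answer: 5987195/56392 ≈ 106.17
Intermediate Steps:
Q = -2
W(y, b) = -2*y*(b + y)/(-8 + y) (W(y, b) = (((b + y)/(y - 8))*y)*(-2) = (((b + y)/(-8 + y))*y)*(-2) = (y*(b + y)/(-8 + y))*(-2) = -2*y*(b + y)/(-8 + y))
-114405/W(636, V) = -114405*(-(-8 + 636)/(1272*(-104 + 636))) = -114405/((-2*636*532/628)) = -114405/((-2*636*1/628*532)) = -114405/(-169176/157) = -114405*(-157/169176) = 5987195/56392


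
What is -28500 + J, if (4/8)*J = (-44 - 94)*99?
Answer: -55824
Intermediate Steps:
J = -27324 (J = 2*((-44 - 94)*99) = 2*(-138*99) = 2*(-13662) = -27324)
-28500 + J = -28500 - 27324 = -55824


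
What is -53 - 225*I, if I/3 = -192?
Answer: 129547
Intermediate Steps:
I = -576 (I = 3*(-192) = -576)
-53 - 225*I = -53 - 225*(-576) = -53 + 129600 = 129547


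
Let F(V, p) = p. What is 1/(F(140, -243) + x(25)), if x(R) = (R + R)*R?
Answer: 1/1007 ≈ 0.00099305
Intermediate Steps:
x(R) = 2*R² (x(R) = (2*R)*R = 2*R²)
1/(F(140, -243) + x(25)) = 1/(-243 + 2*25²) = 1/(-243 + 2*625) = 1/(-243 + 1250) = 1/1007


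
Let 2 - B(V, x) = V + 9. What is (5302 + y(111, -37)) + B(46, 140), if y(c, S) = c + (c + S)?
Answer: 5434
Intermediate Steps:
B(V, x) = -7 - V (B(V, x) = 2 - (V + 9) = 2 - (9 + V) = 2 + (-9 - V) = -7 - V)
y(c, S) = S + 2*c (y(c, S) = c + (S + c) = S + 2*c)
(5302 + y(111, -37)) + B(46, 140) = (5302 + (-37 + 2*111)) + (-7 - 1*46) = (5302 + (-37 + 222)) + (-7 - 46) = (5302 + 185) - 53 = 5487 - 53 = 5434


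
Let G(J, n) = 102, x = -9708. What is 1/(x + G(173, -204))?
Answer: -1/9606 ≈ -0.00010410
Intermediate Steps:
1/(x + G(173, -204)) = 1/(-9708 + 102) = 1/(-9606) = -1/9606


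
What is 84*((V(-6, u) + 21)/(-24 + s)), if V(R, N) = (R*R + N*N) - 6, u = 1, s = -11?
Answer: -624/5 ≈ -124.80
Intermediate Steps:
V(R, N) = -6 + N² + R² (V(R, N) = (R² + N²) - 6 = (N² + R²) - 6 = -6 + N² + R²)
84*((V(-6, u) + 21)/(-24 + s)) = 84*(((-6 + 1² + (-6)²) + 21)/(-24 - 11)) = 84*(((-6 + 1 + 36) + 21)/(-35)) = 84*((31 + 21)*(-1/35)) = 84*(52*(-1/35)) = 84*(-52/35) = -624/5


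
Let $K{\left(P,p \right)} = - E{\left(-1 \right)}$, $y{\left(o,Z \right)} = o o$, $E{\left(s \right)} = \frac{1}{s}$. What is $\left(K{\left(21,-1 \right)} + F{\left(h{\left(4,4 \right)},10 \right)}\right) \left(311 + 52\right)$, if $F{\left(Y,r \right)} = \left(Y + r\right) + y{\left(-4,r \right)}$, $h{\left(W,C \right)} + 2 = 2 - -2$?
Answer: $10527$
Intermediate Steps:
$y{\left(o,Z \right)} = o^{2}$
$K{\left(P,p \right)} = 1$ ($K{\left(P,p \right)} = - \frac{1}{-1} = \left(-1\right) \left(-1\right) = 1$)
$h{\left(W,C \right)} = 2$ ($h{\left(W,C \right)} = -2 + \left(2 - -2\right) = -2 + \left(2 + 2\right) = -2 + 4 = 2$)
$F{\left(Y,r \right)} = 16 + Y + r$ ($F{\left(Y,r \right)} = \left(Y + r\right) + \left(-4\right)^{2} = \left(Y + r\right) + 16 = 16 + Y + r$)
$\left(K{\left(21,-1 \right)} + F{\left(h{\left(4,4 \right)},10 \right)}\right) \left(311 + 52\right) = \left(1 + \left(16 + 2 + 10\right)\right) \left(311 + 52\right) = \left(1 + 28\right) 363 = 29 \cdot 363 = 10527$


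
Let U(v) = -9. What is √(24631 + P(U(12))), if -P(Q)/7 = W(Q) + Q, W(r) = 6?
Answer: 2*√6163 ≈ 157.01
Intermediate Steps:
P(Q) = -42 - 7*Q (P(Q) = -7*(6 + Q) = -42 - 7*Q)
√(24631 + P(U(12))) = √(24631 + (-42 - 7*(-9))) = √(24631 + (-42 + 63)) = √(24631 + 21) = √24652 = 2*√6163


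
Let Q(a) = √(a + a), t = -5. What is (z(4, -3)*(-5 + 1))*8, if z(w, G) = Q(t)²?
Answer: 320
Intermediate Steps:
Q(a) = √2*√a (Q(a) = √(2*a) = √2*√a)
z(w, G) = -10 (z(w, G) = (√2*√(-5))² = (√2*(I*√5))² = (I*√10)² = -10)
(z(4, -3)*(-5 + 1))*8 = -10*(-5 + 1)*8 = -10*(-4)*8 = 40*8 = 320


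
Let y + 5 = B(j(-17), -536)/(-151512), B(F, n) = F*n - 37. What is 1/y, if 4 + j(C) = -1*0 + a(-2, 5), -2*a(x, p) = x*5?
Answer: -50504/252329 ≈ -0.20015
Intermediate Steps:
a(x, p) = -5*x/2 (a(x, p) = -x*5/2 = -5*x/2)
j(C) = 1 (j(C) = -4 + (-1*0 - 5/2*(-2)) = -4 + (0 + 5) = -4 + 5 = 1)
B(F, n) = -37 + F*n
y = -252329/50504 (y = -5 + (-37 + 1*(-536))/(-151512) = -5 + (-37 - 536)*(-1/151512) = -5 - 573*(-1/151512) = -5 + 191/50504 = -252329/50504 ≈ -4.9962)
1/y = 1/(-252329/50504) = -50504/252329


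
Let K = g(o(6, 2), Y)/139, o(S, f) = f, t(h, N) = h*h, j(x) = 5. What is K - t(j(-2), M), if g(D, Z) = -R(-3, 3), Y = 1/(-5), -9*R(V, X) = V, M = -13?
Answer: -10426/417 ≈ -25.002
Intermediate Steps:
t(h, N) = h²
R(V, X) = -V/9
Y = -⅕ ≈ -0.20000
g(D, Z) = -⅓ (g(D, Z) = -(-1)*(-3)/9 = -1*⅓ = -⅓)
K = -1/417 (K = -⅓/139 = -⅓*1/139 = -1/417 ≈ -0.0023981)
K - t(j(-2), M) = -1/417 - 1*5² = -1/417 - 1*25 = -1/417 - 25 = -10426/417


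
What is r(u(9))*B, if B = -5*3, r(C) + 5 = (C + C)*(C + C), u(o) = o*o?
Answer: -393585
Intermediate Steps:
u(o) = o**2
r(C) = -5 + 4*C**2 (r(C) = -5 + (C + C)*(C + C) = -5 + (2*C)*(2*C) = -5 + 4*C**2)
B = -15
r(u(9))*B = (-5 + 4*(9**2)**2)*(-15) = (-5 + 4*81**2)*(-15) = (-5 + 4*6561)*(-15) = (-5 + 26244)*(-15) = 26239*(-15) = -393585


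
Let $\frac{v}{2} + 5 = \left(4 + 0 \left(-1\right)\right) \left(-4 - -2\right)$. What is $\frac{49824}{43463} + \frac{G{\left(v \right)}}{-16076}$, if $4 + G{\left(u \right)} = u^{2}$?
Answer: $\frac{192940872}{174677797} \approx 1.1046$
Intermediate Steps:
$v = -26$ ($v = -10 + 2 \left(4 + 0 \left(-1\right)\right) \left(-4 - -2\right) = -10 + 2 \left(4 + 0\right) \left(-4 + 2\right) = -10 + 2 \cdot 4 \left(-2\right) = -10 + 2 \left(-8\right) = -10 - 16 = -26$)
$G{\left(u \right)} = -4 + u^{2}$
$\frac{49824}{43463} + \frac{G{\left(v \right)}}{-16076} = \frac{49824}{43463} + \frac{-4 + \left(-26\right)^{2}}{-16076} = 49824 \cdot \frac{1}{43463} + \left(-4 + 676\right) \left(- \frac{1}{16076}\right) = \frac{49824}{43463} + 672 \left(- \frac{1}{16076}\right) = \frac{49824}{43463} - \frac{168}{4019} = \frac{192940872}{174677797}$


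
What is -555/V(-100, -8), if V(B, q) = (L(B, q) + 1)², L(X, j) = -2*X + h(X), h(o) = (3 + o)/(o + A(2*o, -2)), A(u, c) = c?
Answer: -5774220/424318801 ≈ -0.013608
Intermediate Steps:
h(o) = (3 + o)/(-2 + o) (h(o) = (3 + o)/(o - 2) = (3 + o)/(-2 + o))
L(X, j) = -2*X + (3 + X)/(-2 + X)
V(B, q) = (1 + (3 + B - 2*B*(-2 + B))/(-2 + B))² (V(B, q) = ((3 + B - 2*B*(-2 + B))/(-2 + B) + 1)² = (1 + (3 + B - 2*B*(-2 + B))/(-2 + B))²)
-555/V(-100, -8) = -555*(-2 - 100)²/(1 - 2*(-100)² + 6*(-100))² = -555*10404/(1 - 2*10000 - 600)² = -555*10404/(1 - 20000 - 600)² = -555/((1/10404)*(-20599)²) = -555/((1/10404)*424318801) = -555/424318801/10404 = -555*10404/424318801 = -5774220/424318801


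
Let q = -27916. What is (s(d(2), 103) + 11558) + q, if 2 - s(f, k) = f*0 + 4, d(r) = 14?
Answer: -16360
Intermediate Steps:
s(f, k) = -2 (s(f, k) = 2 - (f*0 + 4) = 2 - (0 + 4) = 2 - 1*4 = 2 - 4 = -2)
(s(d(2), 103) + 11558) + q = (-2 + 11558) - 27916 = 11556 - 27916 = -16360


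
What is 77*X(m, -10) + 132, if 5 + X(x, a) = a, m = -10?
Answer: -1023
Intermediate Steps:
X(x, a) = -5 + a
77*X(m, -10) + 132 = 77*(-5 - 10) + 132 = 77*(-15) + 132 = -1155 + 132 = -1023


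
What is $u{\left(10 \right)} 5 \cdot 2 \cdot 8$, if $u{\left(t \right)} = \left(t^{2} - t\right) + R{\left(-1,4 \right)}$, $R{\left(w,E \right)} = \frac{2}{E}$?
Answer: $7240$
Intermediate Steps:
$u{\left(t \right)} = \frac{1}{2} + t^{2} - t$ ($u{\left(t \right)} = \left(t^{2} - t\right) + \frac{2}{4} = \left(t^{2} - t\right) + 2 \cdot \frac{1}{4} = \left(t^{2} - t\right) + \frac{1}{2} = \frac{1}{2} + t^{2} - t$)
$u{\left(10 \right)} 5 \cdot 2 \cdot 8 = \left(\frac{1}{2} + 10^{2} - 10\right) 5 \cdot 2 \cdot 8 = \left(\frac{1}{2} + 100 - 10\right) 10 \cdot 8 = \frac{181}{2} \cdot 10 \cdot 8 = 905 \cdot 8 = 7240$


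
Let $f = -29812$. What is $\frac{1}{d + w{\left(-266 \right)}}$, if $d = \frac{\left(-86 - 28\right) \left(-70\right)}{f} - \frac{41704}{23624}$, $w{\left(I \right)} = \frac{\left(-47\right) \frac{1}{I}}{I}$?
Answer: $- \frac{1557248214004}{3166921344667} \approx -0.49172$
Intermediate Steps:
$w{\left(I \right)} = - \frac{47}{I^{2}}$
$d = - \frac{44743724}{22008709}$ ($d = \frac{\left(-86 - 28\right) \left(-70\right)}{-29812} - \frac{41704}{23624} = \left(-114\right) \left(-70\right) \left(- \frac{1}{29812}\right) - \frac{5213}{2953} = 7980 \left(- \frac{1}{29812}\right) - \frac{5213}{2953} = - \frac{1995}{7453} - \frac{5213}{2953} = - \frac{44743724}{22008709} \approx -2.033$)
$\frac{1}{d + w{\left(-266 \right)}} = \frac{1}{- \frac{44743724}{22008709} - \frac{47}{70756}} = \frac{1}{- \frac{3166921344667}{1557248214004}} = - \frac{1557248214004}{3166921344667}$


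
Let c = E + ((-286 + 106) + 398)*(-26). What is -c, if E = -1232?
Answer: 6900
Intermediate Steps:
c = -6900 (c = -1232 + ((-286 + 106) + 398)*(-26) = -1232 + (-180 + 398)*(-26) = -1232 + 218*(-26) = -1232 - 5668 = -6900)
-c = -1*(-6900) = 6900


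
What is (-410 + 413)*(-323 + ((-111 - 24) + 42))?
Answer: -1248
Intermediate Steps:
(-410 + 413)*(-323 + ((-111 - 24) + 42)) = 3*(-323 + (-135 + 42)) = 3*(-323 - 93) = 3*(-416) = -1248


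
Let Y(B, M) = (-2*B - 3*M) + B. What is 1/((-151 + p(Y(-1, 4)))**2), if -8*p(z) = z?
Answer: 64/1432809 ≈ 4.4668e-5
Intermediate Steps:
Y(B, M) = -B - 3*M (Y(B, M) = (-3*M - 2*B) + B = -B - 3*M)
p(z) = -z/8
1/((-151 + p(Y(-1, 4)))**2) = 1/((-151 - (-1*(-1) - 3*4)/8)**2) = 1/((-151 - (1 - 12)/8)**2) = 1/((-151 - 1/8*(-11))**2) = 1/((-151 + 11/8)**2) = 1/((-1197/8)**2) = 1/(1432809/64) = 64/1432809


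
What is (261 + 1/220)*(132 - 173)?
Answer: -2354261/220 ≈ -10701.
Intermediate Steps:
(261 + 1/220)*(132 - 173) = (261 + 1/220)*(-41) = (57421/220)*(-41) = -2354261/220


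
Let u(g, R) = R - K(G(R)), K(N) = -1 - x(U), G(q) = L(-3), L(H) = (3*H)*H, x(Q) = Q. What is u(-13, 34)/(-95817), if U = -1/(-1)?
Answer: -12/31939 ≈ -0.00037572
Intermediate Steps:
U = 1 (U = -1*(-1) = 1)
L(H) = 3*H²
G(q) = 27 (G(q) = 3*(-3)² = 3*9 = 27)
K(N) = -2 (K(N) = -1 - 1*1 = -1 - 1 = -2)
u(g, R) = 2 + R (u(g, R) = R - 1*(-2) = R + 2 = 2 + R)
u(-13, 34)/(-95817) = (2 + 34)/(-95817) = 36*(-1/95817) = -12/31939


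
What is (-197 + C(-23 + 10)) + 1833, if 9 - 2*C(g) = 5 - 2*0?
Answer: 1638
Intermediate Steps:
C(g) = 2 (C(g) = 9/2 - (5 - 2*0)/2 = 9/2 - (5 + 0)/2 = 9/2 - ½*5 = 9/2 - 5/2 = 2)
(-197 + C(-23 + 10)) + 1833 = (-197 + 2) + 1833 = -195 + 1833 = 1638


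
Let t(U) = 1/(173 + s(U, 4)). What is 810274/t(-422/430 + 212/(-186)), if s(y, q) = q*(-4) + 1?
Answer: 128023292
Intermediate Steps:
s(y, q) = 1 - 4*q (s(y, q) = -4*q + 1 = 1 - 4*q)
t(U) = 1/158 (t(U) = 1/(173 + (1 - 4*4)) = 1/(173 + (1 - 16)) = 1/(173 - 15) = 1/158)
810274/t(-422/430 + 212/(-186)) = 810274/(1/158) = 810274*158 = 128023292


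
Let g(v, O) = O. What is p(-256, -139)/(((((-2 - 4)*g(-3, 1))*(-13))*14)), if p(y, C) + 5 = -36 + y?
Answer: -99/364 ≈ -0.27198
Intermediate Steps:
p(y, C) = -41 + y (p(y, C) = -5 + (-36 + y) = -41 + y)
p(-256, -139)/(((((-2 - 4)*g(-3, 1))*(-13))*14)) = (-41 - 256)/(((((-2 - 4)*1)*(-13))*14)) = -297/((-6*1*(-13))*14) = -297/(-6*(-13)*14) = -297/(78*14) = -297/1092 = -297*1/1092 = -99/364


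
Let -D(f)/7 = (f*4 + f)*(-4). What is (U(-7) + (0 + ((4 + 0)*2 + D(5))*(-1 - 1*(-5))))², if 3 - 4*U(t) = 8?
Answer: 128210329/16 ≈ 8.0131e+6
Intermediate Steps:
D(f) = 140*f (D(f) = -7*(f*4 + f)*(-4) = -7*(4*f + f)*(-4) = -7*5*f*(-4) = -(-140)*f = 140*f)
U(t) = -5/4 (U(t) = ¾ - ¼*8 = ¾ - 2 = -5/4)
(U(-7) + (0 + ((4 + 0)*2 + D(5))*(-1 - 1*(-5))))² = (-5/4 + (0 + ((4 + 0)*2 + 140*5)*(-1 - 1*(-5))))² = (-5/4 + (0 + (4*2 + 700)*(-1 + 5)))² = (-5/4 + (0 + (8 + 700)*4))² = (-5/4 + (0 + 708*4))² = (-5/4 + (0 + 2832))² = (-5/4 + 2832)² = (11323/4)² = 128210329/16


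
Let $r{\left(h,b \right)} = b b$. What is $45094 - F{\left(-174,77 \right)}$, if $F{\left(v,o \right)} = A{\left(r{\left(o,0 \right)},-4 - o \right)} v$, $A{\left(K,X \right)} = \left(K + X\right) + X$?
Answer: $16906$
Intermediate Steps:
$r{\left(h,b \right)} = b^{2}$
$A{\left(K,X \right)} = K + 2 X$
$F{\left(v,o \right)} = v \left(-8 - 2 o\right)$ ($F{\left(v,o \right)} = \left(0^{2} + 2 \left(-4 - o\right)\right) v = \left(0 - \left(8 + 2 o\right)\right) v = \left(-8 - 2 o\right) v = v \left(-8 - 2 o\right)$)
$45094 - F{\left(-174,77 \right)} = 45094 - \left(-2\right) \left(-174\right) \left(4 + 77\right) = 45094 - \left(-2\right) \left(-174\right) 81 = 45094 - 28188 = 16906$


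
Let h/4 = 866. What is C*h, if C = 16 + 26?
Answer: 145488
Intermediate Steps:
h = 3464 (h = 4*866 = 3464)
C = 42
C*h = 42*3464 = 145488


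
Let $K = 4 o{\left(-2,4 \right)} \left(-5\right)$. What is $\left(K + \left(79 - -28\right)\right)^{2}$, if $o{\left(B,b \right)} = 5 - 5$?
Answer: $11449$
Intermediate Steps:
$o{\left(B,b \right)} = 0$ ($o{\left(B,b \right)} = 5 - 5 = 0$)
$K = 0$ ($K = 4 \cdot 0 \left(-5\right) = 0 \left(-5\right) = 0$)
$\left(K + \left(79 - -28\right)\right)^{2} = \left(0 + \left(79 - -28\right)\right)^{2} = \left(0 + \left(79 + 28\right)\right)^{2} = \left(0 + 107\right)^{2} = 107^{2} = 11449$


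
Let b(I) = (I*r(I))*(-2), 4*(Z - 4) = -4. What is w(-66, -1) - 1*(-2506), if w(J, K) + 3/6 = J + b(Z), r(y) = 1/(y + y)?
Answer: 4877/2 ≈ 2438.5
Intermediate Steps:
r(y) = 1/(2*y)
Z = 3 (Z = 4 + (1/4)*(-4) = 4 - 1 = 3)
b(I) = -1 (b(I) = (I*(1/(2*I)))*(-2) = (1/2)*(-2) = -1)
w(J, K) = -3/2 + J (w(J, K) = -1/2 + (J - 1) = -1/2 + (-1 + J) = -3/2 + J)
w(-66, -1) - 1*(-2506) = (-3/2 - 66) - 1*(-2506) = -135/2 + 2506 = 4877/2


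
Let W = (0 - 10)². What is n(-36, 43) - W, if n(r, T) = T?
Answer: -57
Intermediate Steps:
W = 100 (W = (-10)² = 100)
n(-36, 43) - W = 43 - 1*100 = 43 - 100 = -57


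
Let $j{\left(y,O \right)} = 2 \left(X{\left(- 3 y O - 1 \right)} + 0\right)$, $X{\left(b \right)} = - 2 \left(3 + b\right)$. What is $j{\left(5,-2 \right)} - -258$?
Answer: $130$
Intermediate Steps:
$X{\left(b \right)} = -6 - 2 b$
$j{\left(y,O \right)} = -8 + 12 O y$ ($j{\left(y,O \right)} = 2 \left(\left(-6 - 2 \left(- 3 y O - 1\right)\right) + 0\right) = 2 \left(\left(-6 - 2 \left(- 3 O y - 1\right)\right) + 0\right) = 2 \left(\left(-6 - 2 \left(-1 - 3 O y\right)\right) + 0\right) = 2 \left(\left(-6 + \left(2 + 6 O y\right)\right) + 0\right) = 2 \left(\left(-4 + 6 O y\right) + 0\right) = 2 \left(-4 + 6 O y\right) = -8 + 12 O y$)
$j{\left(5,-2 \right)} - -258 = \left(-8 + 12 \left(-2\right) 5\right) - -258 = \left(-8 - 120\right) + 258 = -128 + 258 = 130$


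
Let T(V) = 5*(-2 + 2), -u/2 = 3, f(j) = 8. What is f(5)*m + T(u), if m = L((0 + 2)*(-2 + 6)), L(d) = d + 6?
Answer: 112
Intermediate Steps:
u = -6 (u = -2*3 = -6)
L(d) = 6 + d
m = 14 (m = 6 + (0 + 2)*(-2 + 6) = 6 + 2*4 = 6 + 8 = 14)
T(V) = 0 (T(V) = 5*0 = 0)
f(5)*m + T(u) = 8*14 + 0 = 112 + 0 = 112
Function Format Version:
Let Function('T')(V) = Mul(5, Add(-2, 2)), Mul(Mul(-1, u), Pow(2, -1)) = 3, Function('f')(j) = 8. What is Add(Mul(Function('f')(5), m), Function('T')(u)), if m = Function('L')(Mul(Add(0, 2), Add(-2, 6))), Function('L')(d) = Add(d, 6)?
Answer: 112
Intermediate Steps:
u = -6 (u = Mul(-2, 3) = -6)
Function('L')(d) = Add(6, d)
m = 14 (m = Add(6, Mul(Add(0, 2), Add(-2, 6))) = Add(6, Mul(2, 4)) = Add(6, 8) = 14)
Function('T')(V) = 0 (Function('T')(V) = Mul(5, 0) = 0)
Add(Mul(Function('f')(5), m), Function('T')(u)) = Add(Mul(8, 14), 0) = Add(112, 0) = 112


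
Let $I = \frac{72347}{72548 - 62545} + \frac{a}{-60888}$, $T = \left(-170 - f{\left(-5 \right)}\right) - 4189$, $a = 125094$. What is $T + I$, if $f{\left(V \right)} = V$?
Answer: $- \frac{441450848367}{101510444} \approx -4348.8$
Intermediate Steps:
$T = -4354$ ($T = \left(-170 - -5\right) - 4189 = \left(-170 + 5\right) - 4189 = -165 - 4189 = -4354$)
$I = \frac{525624809}{101510444}$ ($I = \frac{72347}{72548 - 62545} + \frac{125094}{-60888} = \frac{72347}{72548 - 62545} + 125094 \left(- \frac{1}{60888}\right) = \frac{72347}{10003} - \frac{20849}{10148} = \frac{525624809}{101510444} \approx 5.178$)
$T + I = -4354 + \frac{525624809}{101510444} = - \frac{441450848367}{101510444}$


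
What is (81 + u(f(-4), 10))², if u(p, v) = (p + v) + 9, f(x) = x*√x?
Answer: 9936 - 1600*I ≈ 9936.0 - 1600.0*I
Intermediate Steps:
f(x) = x^(3/2)
u(p, v) = 9 + p + v
(81 + u(f(-4), 10))² = (81 + (9 + (-4)^(3/2) + 10))² = (81 + (9 - 8*I + 10))² = (81 + (19 - 8*I))² = (100 - 8*I)²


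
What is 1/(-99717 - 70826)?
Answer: -1/170543 ≈ -5.8636e-6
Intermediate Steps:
1/(-99717 - 70826) = 1/(-170543) = -1/170543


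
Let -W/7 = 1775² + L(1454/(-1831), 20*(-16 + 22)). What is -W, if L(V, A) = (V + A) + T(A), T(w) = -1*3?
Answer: 40383050036/1831 ≈ 2.2055e+7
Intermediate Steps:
T(w) = -3
L(V, A) = -3 + A + V (L(V, A) = (V + A) - 3 = (A + V) - 3 = -3 + A + V)
W = -40383050036/1831 (W = -7*(1775² + (-3 + 20*(-16 + 22) + 1454/(-1831))) = -7*(3150625 + (-3 + 20*6 + 1454*(-1/1831))) = -7*(3150625 + (-3 + 120 - 1454/1831)) = -7*(3150625 + 212773/1831) = -7*5769007148/1831 = -40383050036/1831 ≈ -2.2055e+7)
-W = -1*(-40383050036/1831) = 40383050036/1831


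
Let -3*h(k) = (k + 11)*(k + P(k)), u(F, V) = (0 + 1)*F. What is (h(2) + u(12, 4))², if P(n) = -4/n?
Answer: 144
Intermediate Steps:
u(F, V) = F (u(F, V) = 1*F = F)
h(k) = -(11 + k)*(k - 4/k)/3 (h(k) = -(k + 11)*(k - 4/k)/3 = -(11 + k)*(k - 4/k)/3)
(h(2) + u(12, 4))² = ((⅓)*(44 + 2*(4 - 1*2² - 11*2))/2 + 12)² = ((⅓)*(½)*(44 + 2*(4 - 1*4 - 22)) + 12)² = ((⅓)*(½)*(44 + 2*(4 - 4 - 22)) + 12)² = ((⅓)*(½)*(44 + 2*(-22)) + 12)² = ((⅓)*(½)*(44 - 44) + 12)² = ((⅓)*(½)*0 + 12)² = (0 + 12)² = 12² = 144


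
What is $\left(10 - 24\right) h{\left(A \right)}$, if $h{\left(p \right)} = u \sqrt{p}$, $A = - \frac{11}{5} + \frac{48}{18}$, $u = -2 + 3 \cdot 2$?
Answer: $- \frac{56 \sqrt{105}}{15} \approx -38.255$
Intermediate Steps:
$u = 4$ ($u = -2 + 6 = 4$)
$A = \frac{7}{15}$ ($A = \left(-11\right) \frac{1}{5} + 48 \cdot \frac{1}{18} = - \frac{11}{5} + \frac{8}{3} = \frac{7}{15} \approx 0.46667$)
$h{\left(p \right)} = 4 \sqrt{p}$
$\left(10 - 24\right) h{\left(A \right)} = \left(10 - 24\right) 4 \sqrt{\frac{7}{15}} = - 14 \cdot 4 \frac{\sqrt{105}}{15} = - 14 \frac{4 \sqrt{105}}{15} = - \frac{56 \sqrt{105}}{15}$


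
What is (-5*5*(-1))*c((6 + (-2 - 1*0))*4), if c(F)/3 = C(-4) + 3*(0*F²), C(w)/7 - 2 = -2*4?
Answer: -3150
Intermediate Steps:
C(w) = -42 (C(w) = 14 + 7*(-2*4) = 14 + 7*(-8) = 14 - 56 = -42)
c(F) = -126 (c(F) = 3*(-42 + 3*(0*F²)) = 3*(-42 + 3*0) = 3*(-42 + 0) = 3*(-42) = -126)
(-5*5*(-1))*c((6 + (-2 - 1*0))*4) = (-5*5*(-1))*(-126) = -25*(-1)*(-126) = 25*(-126) = -3150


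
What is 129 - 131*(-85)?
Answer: 11264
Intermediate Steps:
129 - 131*(-85) = 129 + 11135 = 11264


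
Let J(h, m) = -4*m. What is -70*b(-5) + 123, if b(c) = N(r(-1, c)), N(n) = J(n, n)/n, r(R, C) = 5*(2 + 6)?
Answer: 403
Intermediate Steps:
r(R, C) = 40 (r(R, C) = 5*8 = 40)
N(n) = -4 (N(n) = (-4*n)/n = -4)
b(c) = -4
-70*b(-5) + 123 = -70*(-4) + 123 = 280 + 123 = 403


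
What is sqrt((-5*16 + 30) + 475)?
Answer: 5*sqrt(17) ≈ 20.616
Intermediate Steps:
sqrt((-5*16 + 30) + 475) = sqrt((-80 + 30) + 475) = sqrt(-50 + 475) = sqrt(425) = 5*sqrt(17)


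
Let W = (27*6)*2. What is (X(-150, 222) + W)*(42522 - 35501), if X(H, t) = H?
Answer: 1221654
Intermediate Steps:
W = 324 (W = 162*2 = 324)
(X(-150, 222) + W)*(42522 - 35501) = (-150 + 324)*(42522 - 35501) = 174*7021 = 1221654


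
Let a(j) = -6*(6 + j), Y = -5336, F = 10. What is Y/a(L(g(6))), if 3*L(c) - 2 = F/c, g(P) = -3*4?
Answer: 696/5 ≈ 139.20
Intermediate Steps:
g(P) = -12
L(c) = 2/3 + 10/(3*c) (L(c) = 2/3 + (10/c)/3 = 2/3 + 10/(3*c))
a(j) = -36 - 6*j
Y/a(L(g(6))) = -5336/(-36 - 4*(5 - 12)/(-12)) = -5336/(-36 - 4*(-1)*(-7)/12) = -5336/(-36 - 6*7/18) = -5336/(-36 - 7/3) = -5336/(-115/3) = -5336*(-3/115) = 696/5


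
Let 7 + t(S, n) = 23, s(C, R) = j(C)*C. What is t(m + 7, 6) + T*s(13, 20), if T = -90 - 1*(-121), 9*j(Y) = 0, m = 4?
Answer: 16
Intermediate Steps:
j(Y) = 0 (j(Y) = (1/9)*0 = 0)
T = 31 (T = -90 + 121 = 31)
s(C, R) = 0 (s(C, R) = 0*C = 0)
t(S, n) = 16 (t(S, n) = -7 + 23 = 16)
t(m + 7, 6) + T*s(13, 20) = 16 + 31*0 = 16 + 0 = 16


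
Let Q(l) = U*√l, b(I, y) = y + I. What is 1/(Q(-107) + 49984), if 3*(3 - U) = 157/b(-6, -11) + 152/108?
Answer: 5923506996/296080972665491 - 2658987*I*√107/1184323890661964 ≈ 2.0006e-5 - 2.3224e-8*I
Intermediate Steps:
b(I, y) = I + y
U = 7724/1377 (U = 3 - (157/(-6 - 11) + 152/108)/3 = 3 - (157/(-17) + 152*(1/108))/3 = 3 - (157*(-1/17) + 38/27)/3 = 3 - (-157/17 + 38/27)/3 = 3 - ⅓*(-3593/459) = 3 + 3593/1377 = 7724/1377 ≈ 5.6093)
Q(l) = 7724*√l/1377
1/(Q(-107) + 49984) = 1/(7724*√(-107)/1377 + 49984) = 1/(7724*(I*√107)/1377 + 49984) = 1/(7724*I*√107/1377 + 49984) = 1/(49984 + 7724*I*√107/1377)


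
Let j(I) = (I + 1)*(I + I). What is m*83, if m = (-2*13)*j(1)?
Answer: -8632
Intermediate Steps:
j(I) = 2*I*(1 + I) (j(I) = (1 + I)*(2*I) = 2*I*(1 + I))
m = -104 (m = (-2*13)*(2*1*(1 + 1)) = -52*2 = -26*4 = -104)
m*83 = -104*83 = -8632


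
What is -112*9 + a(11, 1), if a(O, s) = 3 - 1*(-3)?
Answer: -1002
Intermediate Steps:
a(O, s) = 6 (a(O, s) = 3 + 3 = 6)
-112*9 + a(11, 1) = -112*9 + 6 = -1008 + 6 = -1002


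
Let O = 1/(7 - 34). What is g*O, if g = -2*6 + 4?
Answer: 8/27 ≈ 0.29630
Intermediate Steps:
O = -1/27 (O = 1/(-27) = -1/27 ≈ -0.037037)
g = -8 (g = -12 + 4 = -8)
g*O = -8*(-1/27) = 8/27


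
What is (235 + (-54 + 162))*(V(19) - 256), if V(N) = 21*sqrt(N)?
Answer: -87808 + 7203*sqrt(19) ≈ -56411.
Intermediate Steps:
(235 + (-54 + 162))*(V(19) - 256) = (235 + (-54 + 162))*(21*sqrt(19) - 256) = (235 + 108)*(-256 + 21*sqrt(19)) = 343*(-256 + 21*sqrt(19)) = -87808 + 7203*sqrt(19)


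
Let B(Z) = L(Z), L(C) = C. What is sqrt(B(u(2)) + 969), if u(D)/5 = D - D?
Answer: sqrt(969) ≈ 31.129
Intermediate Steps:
u(D) = 0 (u(D) = 5*(D - D) = 5*0 = 0)
B(Z) = Z
sqrt(B(u(2)) + 969) = sqrt(0 + 969) = sqrt(969)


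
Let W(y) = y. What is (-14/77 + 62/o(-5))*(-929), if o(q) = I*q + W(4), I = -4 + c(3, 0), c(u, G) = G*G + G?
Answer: -294493/132 ≈ -2231.0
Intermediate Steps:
c(u, G) = G + G² (c(u, G) = G² + G = G + G²)
I = -4 (I = -4 + 0*(1 + 0) = -4 + 0*1 = -4 + 0 = -4)
o(q) = 4 - 4*q (o(q) = -4*q + 4 = 4 - 4*q)
(-14/77 + 62/o(-5))*(-929) = (-14/77 + 62/(4 - 4*(-5)))*(-929) = (-14*1/77 + 62/(4 + 20))*(-929) = (-2/11 + 62/24)*(-929) = (-2/11 + 62*(1/24))*(-929) = (-2/11 + 31/12)*(-929) = (317/132)*(-929) = -294493/132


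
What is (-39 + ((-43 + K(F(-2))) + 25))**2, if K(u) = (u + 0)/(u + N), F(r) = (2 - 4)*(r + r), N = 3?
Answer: 383161/121 ≈ 3166.6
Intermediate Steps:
F(r) = -4*r
K(u) = u/(3 + u) (K(u) = (u + 0)/(u + 3) = u/(3 + u))
(-39 + ((-43 + K(F(-2))) + 25))**2 = (-39 + ((-43 + (-4*(-2))/(3 - 4*(-2))) + 25))**2 = (-39 + ((-43 + 8/(3 + 8)) + 25))**2 = (-39 + ((-43 + 8/11) + 25))**2 = (-39 + (-465/11 + 25))**2 = (-39 - 190/11)**2 = (-619/11)**2 = 383161/121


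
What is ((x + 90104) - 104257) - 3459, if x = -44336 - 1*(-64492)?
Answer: 2544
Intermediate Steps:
x = 20156 (x = -44336 + 64492 = 20156)
((x + 90104) - 104257) - 3459 = ((20156 + 90104) - 104257) - 3459 = (110260 - 104257) - 3459 = 6003 - 3459 = 2544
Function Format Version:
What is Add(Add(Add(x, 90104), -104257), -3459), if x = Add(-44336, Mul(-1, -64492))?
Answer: 2544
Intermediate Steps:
x = 20156 (x = Add(-44336, 64492) = 20156)
Add(Add(Add(x, 90104), -104257), -3459) = Add(Add(Add(20156, 90104), -104257), -3459) = Add(Add(110260, -104257), -3459) = Add(6003, -3459) = 2544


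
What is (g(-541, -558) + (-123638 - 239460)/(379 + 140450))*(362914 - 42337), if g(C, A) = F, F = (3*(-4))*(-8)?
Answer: 1405888937474/46943 ≈ 2.9949e+7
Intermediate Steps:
F = 96 (F = -12*(-8) = 96)
g(C, A) = 96
(g(-541, -558) + (-123638 - 239460)/(379 + 140450))*(362914 - 42337) = (96 + (-123638 - 239460)/(379 + 140450))*(362914 - 42337) = (96 - 363098/140829)*320577 = (13156486/140829)*320577 = 1405888937474/46943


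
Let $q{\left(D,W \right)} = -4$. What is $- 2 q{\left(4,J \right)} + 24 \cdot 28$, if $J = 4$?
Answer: $680$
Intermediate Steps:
$- 2 q{\left(4,J \right)} + 24 \cdot 28 = \left(-2\right) \left(-4\right) + 24 \cdot 28 = 8 + 672 = 680$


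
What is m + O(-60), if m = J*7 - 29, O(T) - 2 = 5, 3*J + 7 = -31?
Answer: -332/3 ≈ -110.67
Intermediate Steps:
J = -38/3 (J = -7/3 + (⅓)*(-31) = -7/3 - 31/3 = -38/3 ≈ -12.667)
O(T) = 7 (O(T) = 2 + 5 = 7)
m = -353/3 (m = -38/3*7 - 29 = -266/3 - 29 = -353/3 ≈ -117.67)
m + O(-60) = -353/3 + 7 = -332/3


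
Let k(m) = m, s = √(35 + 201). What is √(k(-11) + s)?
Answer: √(-11 + 2*√59) ≈ 2.0886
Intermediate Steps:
s = 2*√59 (s = √236 = 2*√59 ≈ 15.362)
√(k(-11) + s) = √(-11 + 2*√59)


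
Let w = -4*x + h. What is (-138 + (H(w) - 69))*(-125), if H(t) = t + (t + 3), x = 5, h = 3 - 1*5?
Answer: 31000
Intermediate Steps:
h = -2 (h = 3 - 5 = -2)
w = -22 (w = -4*5 - 2 = -20 - 2 = -22)
H(t) = 3 + 2*t (H(t) = t + (3 + t) = 3 + 2*t)
(-138 + (H(w) - 69))*(-125) = (-138 + ((3 + 2*(-22)) - 69))*(-125) = (-138 + ((3 - 44) - 69))*(-125) = (-138 + (-41 - 69))*(-125) = (-138 - 110)*(-125) = -248*(-125) = 31000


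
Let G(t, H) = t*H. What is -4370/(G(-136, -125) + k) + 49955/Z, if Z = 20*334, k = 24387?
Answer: 407659197/55293032 ≈ 7.3727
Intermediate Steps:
G(t, H) = H*t
Z = 6680
-4370/(G(-136, -125) + k) + 49955/Z = -4370/(-125*(-136) + 24387) + 49955/6680 = -4370/(17000 + 24387) + 49955*(1/6680) = -4370/41387 + 9991/1336 = 407659197/55293032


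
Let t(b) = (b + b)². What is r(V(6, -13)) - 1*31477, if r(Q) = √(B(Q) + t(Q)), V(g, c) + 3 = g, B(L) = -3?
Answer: -31477 + √33 ≈ -31471.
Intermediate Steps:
V(g, c) = -3 + g
t(b) = 4*b² (t(b) = (2*b)² = 4*b²)
r(Q) = √(-3 + 4*Q²)
r(V(6, -13)) - 1*31477 = √(-3 + 4*(-3 + 6)²) - 1*31477 = √(-3 + 4*3²) - 31477 = √(-3 + 4*9) - 31477 = √(-3 + 36) - 31477 = √33 - 31477 = -31477 + √33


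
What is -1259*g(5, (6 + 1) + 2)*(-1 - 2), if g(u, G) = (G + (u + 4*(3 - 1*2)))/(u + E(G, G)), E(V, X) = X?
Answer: 33993/7 ≈ 4856.1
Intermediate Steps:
g(u, G) = (4 + G + u)/(G + u) (g(u, G) = (G + (u + 4*(3 - 1*2)))/(u + G) = (G + (u + 4*(3 - 2)))/(G + u) = (G + (u + 4*1))/(G + u) = (G + (u + 4))/(G + u) = (G + (4 + u))/(G + u) = (4 + G + u)/(G + u))
-1259*g(5, (6 + 1) + 2)*(-1 - 2) = -1259*(4 + ((6 + 1) + 2) + 5)/(((6 + 1) + 2) + 5)*(-1 - 2) = -1259*(4 + (7 + 2) + 5)/((7 + 2) + 5)*(-3) = -1259*(4 + 9 + 5)/(9 + 5)*(-3) = -1259*18/14*(-3) = -1259*(1/14)*18*(-3) = -11331*(-3)/7 = -1259*(-27/7) = 33993/7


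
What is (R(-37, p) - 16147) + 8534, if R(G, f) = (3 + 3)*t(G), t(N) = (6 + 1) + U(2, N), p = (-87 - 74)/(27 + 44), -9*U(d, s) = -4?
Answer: -22705/3 ≈ -7568.3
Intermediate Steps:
U(d, s) = 4/9 (U(d, s) = -⅑*(-4) = 4/9)
p = -161/71 ≈ -2.2676
t(N) = 67/9 (t(N) = (6 + 1) + 4/9 = 7 + 4/9 = 67/9)
R(G, f) = 134/3 (R(G, f) = (3 + 3)*(67/9) = 6*(67/9) = 134/3)
(R(-37, p) - 16147) + 8534 = (134/3 - 16147) + 8534 = -48307/3 + 8534 = -22705/3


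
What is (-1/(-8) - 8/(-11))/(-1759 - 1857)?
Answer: -75/318208 ≈ -0.00023569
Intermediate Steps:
(-1/(-8) - 8/(-11))/(-1759 - 1857) = (-1*(-1/8) - 8*(-1/11))/(-3616) = -(1/8 + 8/11)/3616 = -1/3616*75/88 = -75/318208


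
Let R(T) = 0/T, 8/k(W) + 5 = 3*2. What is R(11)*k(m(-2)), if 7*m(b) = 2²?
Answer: 0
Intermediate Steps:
m(b) = 4/7 (m(b) = (⅐)*2² = (⅐)*4 = 4/7)
k(W) = 8 (k(W) = 8/(-5 + 3*2) = 8/(-5 + 6) = 8/1 = 8*1 = 8)
R(T) = 0
R(11)*k(m(-2)) = 0*8 = 0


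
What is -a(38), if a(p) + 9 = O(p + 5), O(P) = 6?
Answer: 3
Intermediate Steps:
a(p) = -3 (a(p) = -9 + 6 = -3)
-a(38) = -1*(-3) = 3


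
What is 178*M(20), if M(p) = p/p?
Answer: 178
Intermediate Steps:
M(p) = 1
178*M(20) = 178*1 = 178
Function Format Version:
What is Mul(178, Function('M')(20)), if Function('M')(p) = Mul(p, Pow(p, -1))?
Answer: 178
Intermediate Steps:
Function('M')(p) = 1
Mul(178, Function('M')(20)) = Mul(178, 1) = 178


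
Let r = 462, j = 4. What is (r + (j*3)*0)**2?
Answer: 213444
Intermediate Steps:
(r + (j*3)*0)**2 = (462 + (4*3)*0)**2 = (462 + 12*0)**2 = (462 + 0)**2 = 462**2 = 213444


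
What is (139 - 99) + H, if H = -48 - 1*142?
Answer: -150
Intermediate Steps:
H = -190 (H = -48 - 142 = -190)
(139 - 99) + H = (139 - 99) - 190 = 40 - 190 = -150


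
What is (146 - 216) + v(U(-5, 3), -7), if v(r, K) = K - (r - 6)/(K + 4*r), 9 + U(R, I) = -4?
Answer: -4562/59 ≈ -77.322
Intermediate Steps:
U(R, I) = -13 (U(R, I) = -9 - 4 = -13)
v(r, K) = K - (-6 + r)/(K + 4*r)
(146 - 216) + v(U(-5, 3), -7) = (146 - 216) + (6 + (-7)**2 - 1*(-13) + 4*(-7)*(-13))/(-7 + 4*(-13)) = -70 + (6 + 49 + 13 + 364)/(-7 - 52) = -70 + 432/(-59) = -70 - 1/59*432 = -70 - 432/59 = -4562/59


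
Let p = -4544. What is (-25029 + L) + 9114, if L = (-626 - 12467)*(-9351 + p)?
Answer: 181911320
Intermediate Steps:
L = 181927235 (L = (-626 - 12467)*(-9351 - 4544) = -13093*(-13895) = 181927235)
(-25029 + L) + 9114 = (-25029 + 181927235) + 9114 = 181902206 + 9114 = 181911320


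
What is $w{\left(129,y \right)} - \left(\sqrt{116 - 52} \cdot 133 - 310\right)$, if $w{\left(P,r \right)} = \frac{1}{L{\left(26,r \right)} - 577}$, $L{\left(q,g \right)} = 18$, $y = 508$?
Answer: $- \frac{421487}{559} \approx -754.0$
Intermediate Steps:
$w{\left(P,r \right)} = - \frac{1}{559}$ ($w{\left(P,r \right)} = \frac{1}{18 - 577} = \frac{1}{-559} = - \frac{1}{559}$)
$w{\left(129,y \right)} - \left(\sqrt{116 - 52} \cdot 133 - 310\right) = - \frac{1}{559} - \left(\sqrt{116 - 52} \cdot 133 - 310\right) = - \frac{1}{559} - \left(\sqrt{64} \cdot 133 - 310\right) = - \frac{1}{559} - \left(8 \cdot 133 - 310\right) = - \frac{1}{559} - \left(1064 - 310\right) = - \frac{1}{559} - 754 = - \frac{421487}{559}$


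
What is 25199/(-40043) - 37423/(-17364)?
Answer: 1060973753/695306652 ≈ 1.5259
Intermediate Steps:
25199/(-40043) - 37423/(-17364) = 25199*(-1/40043) - 37423*(-1/17364) = -25199/40043 + 37423/17364 = 1060973753/695306652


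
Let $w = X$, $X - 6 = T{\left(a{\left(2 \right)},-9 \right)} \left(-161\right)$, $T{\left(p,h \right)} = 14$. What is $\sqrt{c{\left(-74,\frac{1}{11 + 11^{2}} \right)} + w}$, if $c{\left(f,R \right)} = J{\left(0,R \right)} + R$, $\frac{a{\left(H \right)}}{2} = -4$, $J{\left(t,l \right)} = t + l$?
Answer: $\frac{i \sqrt{9792222}}{66} \approx 47.413 i$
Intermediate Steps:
$J{\left(t,l \right)} = l + t$
$a{\left(H \right)} = -8$ ($a{\left(H \right)} = 2 \left(-4\right) = -8$)
$X = -2248$ ($X = 6 + 14 \left(-161\right) = 6 - 2254 = -2248$)
$c{\left(f,R \right)} = 2 R$ ($c{\left(f,R \right)} = \left(R + 0\right) + R = R + R = 2 R$)
$w = -2248$
$\sqrt{c{\left(-74,\frac{1}{11 + 11^{2}} \right)} + w} = \sqrt{\frac{2}{11 + 11^{2}} - 2248} = \sqrt{\frac{2}{11 + 121} - 2248} = \sqrt{\frac{2}{132} - 2248} = \sqrt{2 \cdot \frac{1}{132} - 2248} = \sqrt{\frac{1}{66} - 2248} = \sqrt{- \frac{148367}{66}} = \frac{i \sqrt{9792222}}{66}$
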